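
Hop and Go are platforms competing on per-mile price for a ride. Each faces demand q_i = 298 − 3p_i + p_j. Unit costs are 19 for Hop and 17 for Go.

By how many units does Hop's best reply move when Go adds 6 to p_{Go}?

Hop's profit: π = (p_{Hop} − 19)(298 − 3p_{Hop} + p_{Go}).
∂π/∂p_{Hop} = 355 − 6p_{Hop} + p_{Go} = 0 ⇒ p_{Hop} = 355/6 + (1/6)p_{Go}.
The reaction-function slope is 1/6, so a 6-unit rise in p_{Go} moves p_{Hop} by 1/6 × 6 = 1. Hop's best response rises — the actions are strategic complements.

1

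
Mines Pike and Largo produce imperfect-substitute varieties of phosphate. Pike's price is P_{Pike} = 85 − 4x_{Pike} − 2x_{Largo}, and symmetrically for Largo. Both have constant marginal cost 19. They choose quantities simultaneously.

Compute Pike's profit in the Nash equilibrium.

Mine Pike's profit: π = x_{Pike}(85 − 4x_{Pike} − 2x_{Largo}) − 19x_{Pike}.
∂π/∂x_{Pike} = 66 − 8x_{Pike} − 2x_{Largo} = 0 ⇒ x_{Pike} = 8.25 − 0.25x_{Largo}.
The game is symmetric, so in equilibrium x_{Largo} = x_{Pike}: the reaction function gives 1.25x_{Pike} = 8.25, hence x_{Pike} = 6.6.
P_{Pike} = 85 − 4·6.6 − 2·6.6 = 45.4.
Profit = (45.4 − 19)·6.6 = 174.24.

174.24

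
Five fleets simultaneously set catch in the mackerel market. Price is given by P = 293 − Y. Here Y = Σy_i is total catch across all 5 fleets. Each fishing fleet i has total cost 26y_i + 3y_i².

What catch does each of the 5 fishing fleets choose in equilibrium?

A representative fishing fleet's profit is π_i = y_i(293 − Y) − 26y_i − 3y_i², with Y = y_i + Σ_{j≠i} y_j.
First-order condition: 267 − 8y_i − Σ_{j≠i} y_j = 0.
In a symmetric equilibrium every fishing fleet chooses the same y, so Σ_{j≠i} y_j = 4y. The condition becomes 267 − 12y = 0, giving y = 267/12 = 22.25.

22.25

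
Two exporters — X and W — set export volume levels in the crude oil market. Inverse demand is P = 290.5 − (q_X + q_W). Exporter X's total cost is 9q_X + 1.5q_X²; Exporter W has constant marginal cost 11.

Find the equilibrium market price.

135

Exporter X's profit: π = q_X(290.5 − (q_X + q_W)) − 9q_X − 1.5q_X².
∂π/∂q_X = 281.5 − 5q_X − q_W = 0, so q_X = 56.3 − 0.2q_W.
For W: ∂π/∂q_W = 279.5 − 2q_W − q_X = 0 ⇒ q_W = 139.75 − 0.5q_X.
Substituting the second reaction function into the first: q_X = 56.3 − 0.2(139.75 − 0.5q_X), which gives 0.9q_X = 28.35 ⇒ q_X = 31.5.
Then q_W = 139.75 − 0.5·31.5 = 124.
Equilibrium price: P = 290.5 − 155.5 = 135.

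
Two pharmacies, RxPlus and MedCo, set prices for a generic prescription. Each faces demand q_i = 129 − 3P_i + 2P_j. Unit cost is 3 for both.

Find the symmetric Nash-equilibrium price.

RxPlus's profit: π = (P_{RxPlus} − 3)(129 − 3P_{RxPlus} + 2P_{MedCo}).
∂π/∂P_{RxPlus} = 138 − 6P_{RxPlus} + 2P_{MedCo} = 0 ⇒ P_{RxPlus} = 23 + (1/3)P_{MedCo}.
By symmetry P_{MedCo} = P_{RxPlus}; substituting into the reaction function, (2/3)P_{RxPlus} = 23 and P_{RxPlus} = 34.5.

34.5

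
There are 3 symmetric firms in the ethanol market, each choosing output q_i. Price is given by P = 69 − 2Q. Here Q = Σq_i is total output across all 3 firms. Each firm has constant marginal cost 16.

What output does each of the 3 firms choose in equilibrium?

A representative firm's profit is π_i = q_i(69 − 2Q) − 16q_i, with Q = q_i + Σ_{j≠i} q_j.
First-order condition: 53 − 4q_i − 2Σ_{j≠i} q_j = 0.
With identical firms, set every q_j = q: then 53 − 4q − 4q = 0, i.e. q = 53/8 = 6.625.

6.625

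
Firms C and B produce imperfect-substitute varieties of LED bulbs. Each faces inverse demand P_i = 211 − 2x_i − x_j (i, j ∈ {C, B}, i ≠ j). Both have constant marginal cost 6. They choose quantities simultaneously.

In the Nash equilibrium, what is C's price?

88

Firm C's profit: π = x_C(211 − 2x_C − x_B) − 6x_C.
∂π/∂x_C = 205 − 4x_C − x_B = 0 ⇒ x_C = 51.25 − 0.25x_B.
Setting x_C = x_B in the reaction function: x_C = 51.25 − 0.25x_C, so x_C = 51.25 / 1.25 = 41.
P_C = 211 − 2·41 − 41 = 88.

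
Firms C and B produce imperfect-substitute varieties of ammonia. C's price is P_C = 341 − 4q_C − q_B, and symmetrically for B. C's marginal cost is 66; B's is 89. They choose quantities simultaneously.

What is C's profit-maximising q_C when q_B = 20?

31.875

Firm C's profit: π = q_C(341 − 4q_C − q_B) − 66q_C.
∂π/∂q_C = 275 − 8q_C − q_B = 0 ⇒ q_C = 34.375 − 0.125q_B.
At q_B = 20: q_C = 34.375 − 0.125·20 = 31.875.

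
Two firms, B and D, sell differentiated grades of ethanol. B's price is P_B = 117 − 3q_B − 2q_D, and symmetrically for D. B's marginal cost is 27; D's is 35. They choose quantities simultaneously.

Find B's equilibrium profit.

414.1875

Firm B's profit: π = q_B(117 − 3q_B − 2q_D) − 27q_B.
∂π/∂q_B = 90 − 6q_B − 2q_D = 0 ⇒ q_B = 15 − (1/3)q_D.
Similarly q_D = 41/3 − (1/3)q_B.
Substituting the second reaction function into the first: q_B = 15 − (1/3)(41/3 − (1/3)q_B), which gives (8/9)q_B = 94/9 ⇒ q_B = 11.75.
Then q_D = 41/3 − (1/3)·11.75 = 9.75.
P_B = 117 − 3·11.75 − 2·9.75 = 62.25.
Profit = (62.25 − 27)·11.75 = 414.1875.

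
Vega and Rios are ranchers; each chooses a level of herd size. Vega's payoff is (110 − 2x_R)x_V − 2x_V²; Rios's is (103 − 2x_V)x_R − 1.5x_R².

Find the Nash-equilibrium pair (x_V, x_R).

15.5, 24

Expanding Vega's payoff: 110x_V − 2x_Rx_V − 2x_V².
∂π/∂x_V = 110 − 2x_R − 4x_V = 0, so x_V = 27.5 − 0.5x_R.
Likewise for Rios: x_R = 103/3 − (2/3)x_V.
Solving the two reaction functions simultaneously: (1 − (−0.5)(−2/3))x_V = 27.5 − 0.5·(103/3), so (2/3)x_V = 31/3 and x_V = 15.5.
Then x_R = 103/3 − (2/3)·15.5 = 24.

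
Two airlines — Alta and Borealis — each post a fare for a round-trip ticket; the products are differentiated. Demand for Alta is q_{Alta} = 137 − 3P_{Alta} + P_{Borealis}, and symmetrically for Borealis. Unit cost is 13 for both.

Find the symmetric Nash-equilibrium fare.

35.2

Alta's profit: π = (P_{Alta} − 13)(137 − 3P_{Alta} + P_{Borealis}).
∂π/∂P_{Alta} = 176 − 6P_{Alta} + P_{Borealis} = 0 ⇒ P_{Alta} = 88/3 + (1/6)P_{Borealis}.
By symmetry P_{Borealis} = P_{Alta}; substituting into the reaction function, (5/6)P_{Alta} = 88/3 and P_{Alta} = 35.2.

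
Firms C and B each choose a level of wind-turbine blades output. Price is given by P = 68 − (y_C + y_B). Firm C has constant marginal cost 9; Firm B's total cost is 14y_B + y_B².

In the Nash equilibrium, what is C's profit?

Firm C's profit: π = y_C(68 − (y_C + y_B)) − 9y_C.
∂π/∂y_C = 59 − 2y_C − y_B = 0, so y_C = 29.5 − 0.5y_B.
For B: ∂π/∂y_B = 54 − 4y_B − y_C = 0 ⇒ y_B = 13.5 − 0.25y_C.
Substituting the second reaction function into the first: y_C = 29.5 − 0.5(13.5 − 0.25y_C), which gives 0.875y_C = 22.75 ⇒ y_C = 26.
Then y_B = 13.5 − 0.25·26 = 7.
Price P = 68 − 33 = 35.
C's profit: (35 − 9)·26 = 676.

676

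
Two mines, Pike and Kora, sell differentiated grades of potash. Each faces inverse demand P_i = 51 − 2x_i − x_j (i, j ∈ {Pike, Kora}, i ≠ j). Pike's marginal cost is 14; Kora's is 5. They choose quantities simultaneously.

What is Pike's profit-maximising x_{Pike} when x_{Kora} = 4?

Mine Pike's profit: π = x_{Pike}(51 − 2x_{Pike} − x_{Kora}) − 14x_{Pike}.
∂π/∂x_{Pike} = 37 − 4x_{Pike} − x_{Kora} = 0 ⇒ x_{Pike} = 9.25 − 0.25x_{Kora}.
At x_{Kora} = 4: x_{Pike} = 9.25 − 0.25·4 = 8.25.

8.25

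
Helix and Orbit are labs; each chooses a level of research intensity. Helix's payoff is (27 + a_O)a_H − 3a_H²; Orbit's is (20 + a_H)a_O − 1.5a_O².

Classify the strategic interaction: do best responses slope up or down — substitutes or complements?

Expanding Helix's payoff: 27a_H + a_Oa_H − 3a_H².
∂π/∂a_H = 27 + a_O − 6a_H = 0, so a_H = 4.5 + (1/6)a_O.
The best-response slope da_H/da_O = 1/6 > 0: the reaction function is upward-sloping, so the choices are strategic complements.

strategic complements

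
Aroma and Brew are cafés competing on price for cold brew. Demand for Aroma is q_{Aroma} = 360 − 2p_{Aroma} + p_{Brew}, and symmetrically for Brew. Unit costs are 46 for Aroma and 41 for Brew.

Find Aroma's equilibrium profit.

21632

Aroma's profit: π = (p_{Aroma} − 46)(360 − 2p_{Aroma} + p_{Brew}).
∂π/∂p_{Aroma} = 452 − 4p_{Aroma} + p_{Brew} = 0 ⇒ p_{Aroma} = 113 + 0.25p_{Brew}.
Similarly p_{Brew} = 110.5 + 0.25p_{Aroma}.
Solving the two reaction functions simultaneously: (1 − (0.25)(0.25))p_{Aroma} = 113 + 0.25·110.5, so 0.9375p_{Aroma} = 140.625 and p_{Aroma} = 150.
Then p_{Brew} = 110.5 + 0.25·150 = 148.
q_{Aroma} = 360 − 2·150 + 148 = 208.
Profit = (150 − 46)·208 = 21632.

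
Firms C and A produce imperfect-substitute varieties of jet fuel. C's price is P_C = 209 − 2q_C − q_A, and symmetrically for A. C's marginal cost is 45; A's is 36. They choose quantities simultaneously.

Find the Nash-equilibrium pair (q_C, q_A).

Firm C's profit: π = q_C(209 − 2q_C − q_A) − 45q_C.
∂π/∂q_C = 164 − 4q_C − q_A = 0 ⇒ q_C = 41 − 0.25q_A.
Similarly q_A = 43.25 − 0.25q_C.
Solving the two reaction functions simultaneously: (1 − (−0.25)(−0.25))q_C = 41 − 0.25·43.25, so 0.9375q_C = 30.1875 and q_C = 32.2.
Then q_A = 43.25 − 0.25·32.2 = 35.2.

32.2, 35.2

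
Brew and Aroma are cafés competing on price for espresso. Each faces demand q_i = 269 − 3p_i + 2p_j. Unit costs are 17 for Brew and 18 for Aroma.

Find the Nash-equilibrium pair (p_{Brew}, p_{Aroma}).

80.1875, 80.5625

Brew's profit: π = (p_{Brew} − 17)(269 − 3p_{Brew} + 2p_{Aroma}).
∂π/∂p_{Brew} = 320 − 6p_{Brew} + 2p_{Aroma} = 0 ⇒ p_{Brew} = 160/3 + (1/3)p_{Aroma}.
Similarly p_{Aroma} = 323/6 + (1/3)p_{Brew}.
Plugging p_{Aroma} into Brew's best response: p_{Brew} = 160/3 + (1/3)(323/6 + (1/3)p_{Brew}) ⇒ (8/9)p_{Brew} = 1283/18, so p_{Brew} = 80.1875.
Then p_{Aroma} = 323/6 + (1/3)·80.1875 = 80.5625.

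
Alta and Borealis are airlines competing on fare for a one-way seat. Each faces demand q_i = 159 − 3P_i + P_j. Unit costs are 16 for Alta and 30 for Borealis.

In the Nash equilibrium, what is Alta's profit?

Alta's profit: π = (P_{Alta} − 16)(159 − 3P_{Alta} + P_{Borealis}).
∂π/∂P_{Alta} = 207 − 6P_{Alta} + P_{Borealis} = 0 ⇒ P_{Alta} = 34.5 + (1/6)P_{Borealis}.
Similarly P_{Borealis} = 41.5 + (1/6)P_{Alta}.
Substituting the second reaction function into the first: P_{Alta} = 34.5 + (1/6)(41.5 + (1/6)P_{Alta}), which gives (35/36)P_{Alta} = 497/12 ⇒ P_{Alta} = 42.6.
Then P_{Borealis} = 41.5 + (1/6)·42.6 = 48.6.
q_{Alta} = 159 − 3·42.6 + 48.6 = 79.8.
Profit = (42.6 − 16)·79.8 = 2122.68.

2122.68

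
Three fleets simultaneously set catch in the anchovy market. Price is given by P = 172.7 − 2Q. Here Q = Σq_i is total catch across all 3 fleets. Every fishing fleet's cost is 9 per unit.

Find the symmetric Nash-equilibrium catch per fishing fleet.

A representative fishing fleet's profit is π_i = q_i(172.7 − 2Q) − 9q_i, with Q = q_i + Σ_{j≠i} q_j.
First-order condition: 163.7 − 4q_i − 2Σ_{j≠i} q_j = 0.
In a symmetric equilibrium every fishing fleet chooses the same q, so Σ_{j≠i} q_j = 2q. The condition becomes 163.7 − 8q = 0, giving q = 163.7/8 = 20.4625.

20.4625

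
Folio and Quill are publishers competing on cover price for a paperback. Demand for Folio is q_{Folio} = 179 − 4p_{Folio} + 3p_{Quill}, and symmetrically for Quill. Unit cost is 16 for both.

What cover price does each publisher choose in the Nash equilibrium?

Folio's profit: π = (p_{Folio} − 16)(179 − 4p_{Folio} + 3p_{Quill}).
∂π/∂p_{Folio} = 243 − 8p_{Folio} + 3p_{Quill} = 0 ⇒ p_{Folio} = 30.375 + 0.375p_{Quill}.
The game is symmetric, so in equilibrium p_{Quill} = p_{Folio}: the reaction function gives 0.625p_{Folio} = 30.375, hence p_{Folio} = 48.6.

48.6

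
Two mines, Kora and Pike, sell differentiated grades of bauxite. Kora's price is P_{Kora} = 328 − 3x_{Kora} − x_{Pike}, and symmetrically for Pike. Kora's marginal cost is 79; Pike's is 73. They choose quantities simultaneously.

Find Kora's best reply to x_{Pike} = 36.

35.5

Mine Kora's profit: π = x_{Kora}(328 − 3x_{Kora} − x_{Pike}) − 79x_{Kora}.
∂π/∂x_{Kora} = 249 − 6x_{Kora} − x_{Pike} = 0 ⇒ x_{Kora} = 41.5 − (1/6)x_{Pike}.
At x_{Pike} = 36: x_{Kora} = 41.5 − (1/6)·36 = 35.5.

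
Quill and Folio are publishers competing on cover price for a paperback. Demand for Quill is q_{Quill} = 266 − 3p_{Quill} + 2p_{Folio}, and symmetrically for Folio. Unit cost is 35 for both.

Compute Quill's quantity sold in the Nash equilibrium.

Quill's profit: π = (p_{Quill} − 35)(266 − 3p_{Quill} + 2p_{Folio}).
∂π/∂p_{Quill} = 371 − 6p_{Quill} + 2p_{Folio} = 0 ⇒ p_{Quill} = 371/6 + (1/3)p_{Folio}.
Setting p_{Quill} = p_{Folio} in the reaction function: p_{Quill} = 371/6 + (1/3)p_{Quill}, so p_{Quill} = (371/6) / (2/3) = 92.75.
q_{Quill} = 266 − 3·92.75 + 2·92.75 = 173.25.

173.25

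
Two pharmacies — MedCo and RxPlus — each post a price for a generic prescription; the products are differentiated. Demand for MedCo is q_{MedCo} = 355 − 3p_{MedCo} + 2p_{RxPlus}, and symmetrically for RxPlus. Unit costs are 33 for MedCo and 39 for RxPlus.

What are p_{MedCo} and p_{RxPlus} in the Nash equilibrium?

114.625, 116.875

MedCo's profit: π = (p_{MedCo} − 33)(355 − 3p_{MedCo} + 2p_{RxPlus}).
∂π/∂p_{MedCo} = 454 − 6p_{MedCo} + 2p_{RxPlus} = 0 ⇒ p_{MedCo} = 227/3 + (1/3)p_{RxPlus}.
Similarly p_{RxPlus} = 236/3 + (1/3)p_{MedCo}.
Substituting the second reaction function into the first: p_{MedCo} = 227/3 + (1/3)(236/3 + (1/3)p_{MedCo}), which gives (8/9)p_{MedCo} = 917/9 ⇒ p_{MedCo} = 114.625.
Then p_{RxPlus} = 236/3 + (1/3)·114.625 = 116.875.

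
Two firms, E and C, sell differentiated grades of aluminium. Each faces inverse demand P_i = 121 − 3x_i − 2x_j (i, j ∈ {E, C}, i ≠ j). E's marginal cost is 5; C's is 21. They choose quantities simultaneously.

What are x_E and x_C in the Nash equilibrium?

15.5, 11.5

Firm E's profit: π = x_E(121 − 3x_E − 2x_C) − 5x_E.
∂π/∂x_E = 116 − 6x_E − 2x_C = 0 ⇒ x_E = 58/3 − (1/3)x_C.
Similarly x_C = 50/3 − (1/3)x_E.
Substituting the second reaction function into the first: x_E = 58/3 − (1/3)(50/3 − (1/3)x_E), which gives (8/9)x_E = 124/9 ⇒ x_E = 15.5.
Then x_C = 50/3 − (1/3)·15.5 = 11.5.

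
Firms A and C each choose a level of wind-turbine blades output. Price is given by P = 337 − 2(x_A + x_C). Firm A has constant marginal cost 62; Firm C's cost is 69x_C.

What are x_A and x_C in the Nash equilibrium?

Firm A's profit: π = x_A(337 − 2(x_A + x_C)) − 62x_A.
∂π/∂x_A = 275 − 4x_A − 2x_C = 0, so x_A = 68.75 − 0.5x_C.
By the same steps for C: x_C = 67 − 0.5x_A.
Solving the two reaction functions simultaneously: (1 − (−0.5)(−0.5))x_A = 68.75 − 0.5·67, so 0.75x_A = 35.25 and x_A = 47.
Then x_C = 67 − 0.5·47 = 43.5.

47, 43.5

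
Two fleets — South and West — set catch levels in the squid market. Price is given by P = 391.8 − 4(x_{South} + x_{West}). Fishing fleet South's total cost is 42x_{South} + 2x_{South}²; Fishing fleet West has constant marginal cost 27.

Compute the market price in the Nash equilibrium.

175.92

Fishing fleet South's profit: π = x_{South}(391.8 − 4(x_{South} + x_{West})) − 42x_{South} − 2x_{South}².
∂π/∂x_{South} = 349.8 − 12x_{South} − 4x_{West} = 0, so x_{South} = 29.15 − (1/3)x_{West}.
For West: ∂π/∂x_{West} = 364.8 − 8x_{West} − 4x_{South} = 0 ⇒ x_{West} = 45.6 − 0.5x_{South}.
Substituting the second reaction function into the first: x_{South} = 29.15 − (1/3)(45.6 − 0.5x_{South}), which gives (5/6)x_{South} = 13.95 ⇒ x_{South} = 16.74.
Then x_{West} = 45.6 − 0.5·16.74 = 37.23.
Equilibrium price: P = 391.8 − 4·53.97 = 175.92.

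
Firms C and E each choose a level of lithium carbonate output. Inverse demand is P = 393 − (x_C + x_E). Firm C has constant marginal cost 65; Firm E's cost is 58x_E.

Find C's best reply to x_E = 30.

Firm C's profit: π = x_C(393 − (x_C + x_E)) − 65x_C.
∂π/∂x_C = 328 − 2x_C − x_E = 0, so x_C = 164 − 0.5x_E.
At x_E = 30: x_C = 164 − 0.5·30 = 149.

149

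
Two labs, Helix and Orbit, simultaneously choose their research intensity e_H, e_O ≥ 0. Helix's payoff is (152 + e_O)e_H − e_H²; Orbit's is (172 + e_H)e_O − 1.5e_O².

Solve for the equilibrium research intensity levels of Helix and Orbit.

Expanding Helix's payoff: 152e_H + e_Oe_H − e_H².
∂π/∂e_H = 152 + e_O − 2e_H = 0, so e_H = 76 + 0.5e_O.
Likewise for Orbit: e_O = 172/3 + (1/3)e_H.
Plugging e_O into Helix's best response: e_H = 76 + 0.5(172/3 + (1/3)e_H) ⇒ (5/6)e_H = 314/3, so e_H = 125.6.
Then e_O = 172/3 + (1/3)·125.6 = 99.2.

125.6, 99.2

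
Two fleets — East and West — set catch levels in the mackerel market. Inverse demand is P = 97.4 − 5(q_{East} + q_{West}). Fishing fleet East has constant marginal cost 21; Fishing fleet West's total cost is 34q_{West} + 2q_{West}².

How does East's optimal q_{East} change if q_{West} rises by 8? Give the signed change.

-4

Fishing fleet East's profit: π = q_{East}(97.4 − 5(q_{East} + q_{West})) − 21q_{East}.
∂π/∂q_{East} = 76.4 − 10q_{East} − 5q_{West} = 0, so q_{East} = 7.64 − 0.5q_{West}.
The reaction-function slope is −0.5, so an 8-unit rise in q_{West} moves q_{East} by −0.5 × 8 = −4. East's best response falls — the actions are strategic substitutes.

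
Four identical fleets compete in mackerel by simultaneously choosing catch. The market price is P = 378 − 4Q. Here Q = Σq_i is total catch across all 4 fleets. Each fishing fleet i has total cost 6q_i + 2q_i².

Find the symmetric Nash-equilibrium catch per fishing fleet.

15.5

A representative fishing fleet's profit is π_i = q_i(378 − 4Q) − 6q_i − 2q_i², with Q = q_i + Σ_{j≠i} q_j.
First-order condition: 372 − 12q_i − 4Σ_{j≠i} q_j = 0.
Imposing symmetry (q_j = q for all j) turns Σ_{j≠i} q_j into 3q, so 372 = 24q and q = 15.5.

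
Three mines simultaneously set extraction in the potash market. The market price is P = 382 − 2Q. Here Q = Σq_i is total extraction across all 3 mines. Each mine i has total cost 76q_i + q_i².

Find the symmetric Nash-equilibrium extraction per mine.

30.6

A representative mine's profit is π_i = q_i(382 − 2Q) − 76q_i − q_i², with Q = q_i + Σ_{j≠i} q_j.
First-order condition: 306 − 6q_i − 2Σ_{j≠i} q_j = 0.
In a symmetric equilibrium every mine chooses the same q, so Σ_{j≠i} q_j = 2q. The condition becomes 306 − 10q = 0, giving q = 306/10 = 30.6.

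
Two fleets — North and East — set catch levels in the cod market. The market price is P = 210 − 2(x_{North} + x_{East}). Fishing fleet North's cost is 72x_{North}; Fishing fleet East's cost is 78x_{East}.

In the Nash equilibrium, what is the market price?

120

Fishing fleet North's profit: π = x_{North}(210 − 2(x_{North} + x_{East})) − 72x_{North}.
∂π/∂x_{North} = 138 − 4x_{North} − 2x_{East} = 0, so x_{North} = 34.5 − 0.5x_{East}.
By the same steps for East: x_{East} = 33 − 0.5x_{North}.
Solving the two reaction functions simultaneously: (1 − (−0.5)(−0.5))x_{North} = 34.5 − 0.5·33, so 0.75x_{North} = 18 and x_{North} = 24.
Then x_{East} = 33 − 0.5·24 = 21.
Equilibrium price: P = 210 − 2·45 = 120.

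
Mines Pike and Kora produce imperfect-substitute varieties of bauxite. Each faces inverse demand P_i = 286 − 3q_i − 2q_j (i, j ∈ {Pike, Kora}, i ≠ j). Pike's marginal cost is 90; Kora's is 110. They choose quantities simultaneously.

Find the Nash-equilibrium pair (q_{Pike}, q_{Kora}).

Mine Pike's profit: π = q_{Pike}(286 − 3q_{Pike} − 2q_{Kora}) − 90q_{Pike}.
∂π/∂q_{Pike} = 196 − 6q_{Pike} − 2q_{Kora} = 0 ⇒ q_{Pike} = 98/3 − (1/3)q_{Kora}.
Similarly q_{Kora} = 88/3 − (1/3)q_{Pike}.
Plugging q_{Kora} into Pike's best response: q_{Pike} = 98/3 − (1/3)(88/3 − (1/3)q_{Pike}) ⇒ (8/9)q_{Pike} = 206/9, so q_{Pike} = 25.75.
Then q_{Kora} = 88/3 − (1/3)·25.75 = 20.75.

25.75, 20.75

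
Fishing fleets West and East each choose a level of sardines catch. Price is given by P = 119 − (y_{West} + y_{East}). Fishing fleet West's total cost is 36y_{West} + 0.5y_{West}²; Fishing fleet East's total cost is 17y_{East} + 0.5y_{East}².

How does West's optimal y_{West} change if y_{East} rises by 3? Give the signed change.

Fishing fleet West's profit: π = y_{West}(119 − (y_{West} + y_{East})) − 36y_{West} − 0.5y_{West}².
∂π/∂y_{West} = 83 − 3y_{West} − y_{East} = 0, so y_{West} = 83/3 − (1/3)y_{East}.
The reaction-function slope is −1/3, so a 3-unit rise in y_{East} moves y_{West} by −1/3 × 3 = −1. West's best response falls — the actions are strategic substitutes.

-1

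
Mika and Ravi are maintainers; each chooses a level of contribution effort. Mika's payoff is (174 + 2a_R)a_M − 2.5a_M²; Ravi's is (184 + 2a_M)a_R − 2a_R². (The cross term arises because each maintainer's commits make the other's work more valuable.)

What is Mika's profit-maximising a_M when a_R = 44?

52.4

Expanding Mika's payoff: 174a_M + 2a_Ra_M − 2.5a_M².
∂π/∂a_M = 174 + 2a_R − 5a_M = 0, so a_M = 34.8 + 0.4a_R.
At a_R = 44: a_M = 34.8 + 0.4·44 = 52.4.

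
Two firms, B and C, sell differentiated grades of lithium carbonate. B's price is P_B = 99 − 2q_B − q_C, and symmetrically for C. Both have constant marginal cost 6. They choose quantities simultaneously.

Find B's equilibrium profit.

Firm B's profit: π = q_B(99 − 2q_B − q_C) − 6q_B.
∂π/∂q_B = 93 − 4q_B − q_C = 0 ⇒ q_B = 23.25 − 0.25q_C.
The game is symmetric, so in equilibrium q_C = q_B: the reaction function gives 1.25q_B = 23.25, hence q_B = 18.6.
P_B = 99 − 2·18.6 − 18.6 = 43.2.
Profit = (43.2 − 6)·18.6 = 691.92.

691.92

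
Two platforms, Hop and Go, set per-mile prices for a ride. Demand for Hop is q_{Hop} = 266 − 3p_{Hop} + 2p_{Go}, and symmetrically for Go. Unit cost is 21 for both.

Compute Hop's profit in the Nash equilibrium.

11254.6875

Hop's profit: π = (p_{Hop} − 21)(266 − 3p_{Hop} + 2p_{Go}).
∂π/∂p_{Hop} = 329 − 6p_{Hop} + 2p_{Go} = 0 ⇒ p_{Hop} = 329/6 + (1/3)p_{Go}.
Setting p_{Hop} = p_{Go} in the reaction function: p_{Hop} = 329/6 + (1/3)p_{Hop}, so p_{Hop} = (329/6) / (2/3) = 82.25.
q_{Hop} = 266 − 3·82.25 + 2·82.25 = 183.75.
Profit = (82.25 − 21)·183.75 = 11254.6875.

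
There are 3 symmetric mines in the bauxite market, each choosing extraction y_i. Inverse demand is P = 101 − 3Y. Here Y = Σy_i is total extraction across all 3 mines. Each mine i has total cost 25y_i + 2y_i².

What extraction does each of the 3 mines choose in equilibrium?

A representative mine's profit is π_i = y_i(101 − 3Y) − 25y_i − 2y_i², with Y = y_i + Σ_{j≠i} y_j.
First-order condition: 76 − 10y_i − 3Σ_{j≠i} y_j = 0.
With identical mines, set every y_j = y: then 76 − 10y − 6y = 0, i.e. y = 76/16 = 4.75.

4.75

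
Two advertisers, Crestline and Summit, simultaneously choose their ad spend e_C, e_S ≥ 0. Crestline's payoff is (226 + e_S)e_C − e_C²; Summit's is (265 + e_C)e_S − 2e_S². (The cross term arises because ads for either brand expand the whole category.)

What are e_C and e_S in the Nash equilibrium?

Expanding Crestline's payoff: 226e_C + e_Se_C − e_C².
∂π/∂e_C = 226 + e_S − 2e_C = 0, so e_C = 113 + 0.5e_S.
Likewise for Summit: e_S = 66.25 + 0.25e_C.
Solving the two reaction functions simultaneously: (1 − (0.5)(0.25))e_C = 113 + 0.5·66.25, so 0.875e_C = 146.125 and e_C = 167.
Then e_S = 66.25 + 0.25·167 = 108.

167, 108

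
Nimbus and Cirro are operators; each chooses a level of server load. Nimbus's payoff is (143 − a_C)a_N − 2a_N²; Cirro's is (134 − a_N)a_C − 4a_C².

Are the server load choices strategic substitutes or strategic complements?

strategic substitutes

Expanding Nimbus's payoff: 143a_N − a_Ca_N − 2a_N².
∂π/∂a_N = 143 − a_C − 4a_N = 0, so a_N = 35.75 − 0.25a_C.
The best-response slope da_N/da_C = −0.25 < 0: the reaction function is downward-sloping, so the choices are strategic substitutes.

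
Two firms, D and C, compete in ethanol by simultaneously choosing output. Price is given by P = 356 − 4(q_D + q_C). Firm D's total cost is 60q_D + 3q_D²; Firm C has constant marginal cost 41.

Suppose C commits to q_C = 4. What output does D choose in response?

20

Firm D's profit: π = q_D(356 − 4(q_D + q_C)) − 60q_D − 3q_D².
∂π/∂q_D = 296 − 14q_D − 4q_C = 0, so q_D = 148/7 − (2/7)q_C.
At q_C = 4: q_D = 148/7 − (2/7)·4 = 20.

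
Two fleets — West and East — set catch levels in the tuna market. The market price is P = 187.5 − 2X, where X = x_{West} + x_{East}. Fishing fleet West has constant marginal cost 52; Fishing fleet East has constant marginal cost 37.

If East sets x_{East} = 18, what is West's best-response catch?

24.875

Fishing fleet West's profit: π = x_{West}(187.5 − 2(x_{West} + x_{East})) − 52x_{West}.
∂π/∂x_{West} = 135.5 − 4x_{West} − 2x_{East} = 0, so x_{West} = 33.875 − 0.5x_{East}.
At x_{East} = 18: x_{West} = 33.875 − 0.5·18 = 24.875.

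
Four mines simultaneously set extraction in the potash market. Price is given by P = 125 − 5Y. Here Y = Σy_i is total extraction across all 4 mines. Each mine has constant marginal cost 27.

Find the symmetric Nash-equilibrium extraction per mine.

A representative mine's profit is π_i = y_i(125 − 5Y) − 27y_i, with Y = y_i + Σ_{j≠i} y_j.
First-order condition: 98 − 10y_i − 5Σ_{j≠i} y_j = 0.
In a symmetric equilibrium every mine chooses the same y, so Σ_{j≠i} y_j = 3y. The condition becomes 98 − 25y = 0, giving y = 98/25 = 3.92.

3.92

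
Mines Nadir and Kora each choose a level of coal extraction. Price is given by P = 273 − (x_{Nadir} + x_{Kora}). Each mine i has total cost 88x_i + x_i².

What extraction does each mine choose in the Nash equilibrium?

37

Mine Nadir's profit: π = x_{Nadir}(273 − (x_{Nadir} + x_{Kora})) − 88x_{Nadir} − x_{Nadir}².
∂π/∂x_{Nadir} = 185 − 4x_{Nadir} − x_{Kora} = 0, so x_{Nadir} = 46.25 − 0.25x_{Kora}.
The game is symmetric, so in equilibrium x_{Kora} = x_{Nadir}: the reaction function gives 1.25x_{Nadir} = 46.25, hence x_{Nadir} = 37.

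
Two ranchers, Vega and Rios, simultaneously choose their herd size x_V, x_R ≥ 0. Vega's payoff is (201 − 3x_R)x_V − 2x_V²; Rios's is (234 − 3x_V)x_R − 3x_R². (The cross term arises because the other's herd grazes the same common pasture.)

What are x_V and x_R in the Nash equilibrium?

Expanding Vega's payoff: 201x_V − 3x_Rx_V − 2x_V².
∂π/∂x_V = 201 − 3x_R − 4x_V = 0, so x_V = 50.25 − 0.75x_R.
Likewise for Rios: x_R = 39 − 0.5x_V.
Plugging x_R into Vega's best response: x_V = 50.25 − 0.75(39 − 0.5x_V) ⇒ 0.625x_V = 21, so x_V = 33.6.
Then x_R = 39 − 0.5·33.6 = 22.2.

33.6, 22.2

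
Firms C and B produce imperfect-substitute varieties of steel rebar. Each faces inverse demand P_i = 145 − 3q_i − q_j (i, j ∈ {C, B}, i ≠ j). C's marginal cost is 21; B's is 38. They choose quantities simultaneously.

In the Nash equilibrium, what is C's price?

Firm C's profit: π = q_C(145 − 3q_C − q_B) − 21q_C.
∂π/∂q_C = 124 − 6q_C − q_B = 0 ⇒ q_C = 62/3 − (1/6)q_B.
Similarly q_B = 107/6 − (1/6)q_C.
Solving the two reaction functions simultaneously: (1 − (−1/6)(−1/6))q_C = 62/3 − (1/6)·(107/6), so (35/36)q_C = 637/36 and q_C = 18.2.
Then q_B = 107/6 − (1/6)·18.2 = 14.8.
P_C = 145 − 3·18.2 − 14.8 = 75.6.

75.6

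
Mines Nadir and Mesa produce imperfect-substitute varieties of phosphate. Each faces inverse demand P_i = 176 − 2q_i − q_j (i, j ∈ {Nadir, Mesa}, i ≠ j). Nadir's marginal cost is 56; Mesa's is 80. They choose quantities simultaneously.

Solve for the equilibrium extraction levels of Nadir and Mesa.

25.6, 17.6

Mine Nadir's profit: π = q_{Nadir}(176 − 2q_{Nadir} − q_{Mesa}) − 56q_{Nadir}.
∂π/∂q_{Nadir} = 120 − 4q_{Nadir} − q_{Mesa} = 0 ⇒ q_{Nadir} = 30 − 0.25q_{Mesa}.
Similarly q_{Mesa} = 24 − 0.25q_{Nadir}.
Plugging q_{Mesa} into Nadir's best response: q_{Nadir} = 30 − 0.25(24 − 0.25q_{Nadir}) ⇒ 0.9375q_{Nadir} = 24, so q_{Nadir} = 25.6.
Then q_{Mesa} = 24 − 0.25·25.6 = 17.6.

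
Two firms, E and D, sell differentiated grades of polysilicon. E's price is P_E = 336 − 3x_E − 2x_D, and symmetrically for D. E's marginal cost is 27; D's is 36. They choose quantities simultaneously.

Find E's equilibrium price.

Firm E's profit: π = x_E(336 − 3x_E − 2x_D) − 27x_E.
∂π/∂x_E = 309 − 6x_E − 2x_D = 0 ⇒ x_E = 51.5 − (1/3)x_D.
Similarly x_D = 50 − (1/3)x_E.
Solving the two reaction functions simultaneously: (1 − (−1/3)(−1/3))x_E = 51.5 − (1/3)·50, so (8/9)x_E = 209/6 and x_E = 39.1875.
Then x_D = 50 − (1/3)·39.1875 = 36.9375.
P_E = 336 − 3·39.1875 − 2·36.9375 = 144.5625.

144.5625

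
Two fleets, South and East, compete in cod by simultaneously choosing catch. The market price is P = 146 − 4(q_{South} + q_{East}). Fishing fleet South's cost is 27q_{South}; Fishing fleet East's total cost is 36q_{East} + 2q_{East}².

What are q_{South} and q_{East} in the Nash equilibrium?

Fishing fleet South's profit: π = q_{South}(146 − 4(q_{South} + q_{East})) − 27q_{South}.
∂π/∂q_{South} = 119 − 8q_{South} − 4q_{East} = 0, so q_{South} = 14.875 − 0.5q_{East}.
For East: ∂π/∂q_{East} = 110 − 12q_{East} − 4q_{South} = 0 ⇒ q_{East} = 55/6 − (1/3)q_{South}.
Substituting the second reaction function into the first: q_{South} = 14.875 − 0.5(55/6 − (1/3)q_{South}), which gives (5/6)q_{South} = 247/24 ⇒ q_{South} = 12.35.
Then q_{East} = 55/6 − (1/3)·12.35 = 5.05.

12.35, 5.05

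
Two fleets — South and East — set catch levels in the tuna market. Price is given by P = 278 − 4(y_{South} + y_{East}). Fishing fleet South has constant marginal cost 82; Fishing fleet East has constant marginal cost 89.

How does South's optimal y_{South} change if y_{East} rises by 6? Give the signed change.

-3

Fishing fleet South's profit: π = y_{South}(278 − 4(y_{South} + y_{East})) − 82y_{South}.
∂π/∂y_{South} = 196 − 8y_{South} − 4y_{East} = 0, so y_{South} = 24.5 − 0.5y_{East}.
The reaction-function slope is −0.5, so a 6-unit rise in y_{East} moves y_{South} by −0.5 × 6 = −3. South's best response falls — the actions are strategic substitutes.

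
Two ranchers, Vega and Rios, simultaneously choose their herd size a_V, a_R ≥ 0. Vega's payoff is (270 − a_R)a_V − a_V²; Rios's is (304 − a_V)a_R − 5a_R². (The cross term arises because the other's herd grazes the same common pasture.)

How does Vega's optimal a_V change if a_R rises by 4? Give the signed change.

-2

Expanding Vega's payoff: 270a_V − a_Ra_V − a_V².
∂π/∂a_V = 270 − a_R − 2a_V = 0, so a_V = 135 − 0.5a_R.
The reaction-function slope is −0.5, so a 4-unit rise in a_R moves a_V by −0.5 × 4 = −2. Vega's best response falls — the actions are strategic substitutes.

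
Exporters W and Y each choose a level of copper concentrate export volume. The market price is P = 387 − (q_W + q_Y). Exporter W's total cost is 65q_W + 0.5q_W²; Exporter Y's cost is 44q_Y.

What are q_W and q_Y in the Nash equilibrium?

Exporter W's profit: π = q_W(387 − (q_W + q_Y)) − 65q_W − 0.5q_W².
∂π/∂q_W = 322 − 3q_W − q_Y = 0, so q_W = 322/3 − (1/3)q_Y.
For Y: ∂π/∂q_Y = 343 − 2q_Y − q_W = 0 ⇒ q_Y = 171.5 − 0.5q_W.
Solving the two reaction functions simultaneously: (1 − (−1/3)(−0.5))q_W = 322/3 − (1/3)·171.5, so (5/6)q_W = 301/6 and q_W = 60.2.
Then q_Y = 171.5 − 0.5·60.2 = 141.4.

60.2, 141.4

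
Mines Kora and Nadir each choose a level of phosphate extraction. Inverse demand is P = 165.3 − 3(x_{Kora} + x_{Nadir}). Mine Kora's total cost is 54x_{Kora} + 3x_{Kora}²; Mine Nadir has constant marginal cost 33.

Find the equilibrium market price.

Mine Kora's profit: π = x_{Kora}(165.3 − 3(x_{Kora} + x_{Nadir})) − 54x_{Kora} − 3x_{Kora}².
∂π/∂x_{Kora} = 111.3 − 12x_{Kora} − 3x_{Nadir} = 0, so x_{Kora} = 9.275 − 0.25x_{Nadir}.
For Nadir: ∂π/∂x_{Nadir} = 132.3 − 6x_{Nadir} − 3x_{Kora} = 0 ⇒ x_{Nadir} = 22.05 − 0.5x_{Kora}.
Plugging x_{Nadir} into Kora's best response: x_{Kora} = 9.275 − 0.25(22.05 − 0.5x_{Kora}) ⇒ 0.875x_{Kora} = 3.7625, so x_{Kora} = 4.3.
Then x_{Nadir} = 22.05 − 0.5·4.3 = 19.9.
Equilibrium price: P = 165.3 − 3·24.2 = 92.7.

92.7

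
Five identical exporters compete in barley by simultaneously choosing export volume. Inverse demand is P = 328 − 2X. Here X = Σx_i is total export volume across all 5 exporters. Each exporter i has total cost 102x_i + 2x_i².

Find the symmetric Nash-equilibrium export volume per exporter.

A representative exporter's profit is π_i = x_i(328 − 2X) − 102x_i − 2x_i², with X = x_i + Σ_{j≠i} x_j.
First-order condition: 226 − 8x_i − 2Σ_{j≠i} x_j = 0.
Imposing symmetry (x_j = x for all j) turns Σ_{j≠i} x_j into 4x, so 226 = 16x and x = 14.125.

14.125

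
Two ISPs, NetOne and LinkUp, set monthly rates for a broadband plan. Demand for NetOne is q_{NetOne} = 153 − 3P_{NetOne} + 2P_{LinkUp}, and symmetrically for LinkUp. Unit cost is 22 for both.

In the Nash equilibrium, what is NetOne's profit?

3217.6875

NetOne's profit: π = (P_{NetOne} − 22)(153 − 3P_{NetOne} + 2P_{LinkUp}).
∂π/∂P_{NetOne} = 219 − 6P_{NetOne} + 2P_{LinkUp} = 0 ⇒ P_{NetOne} = 36.5 + (1/3)P_{LinkUp}.
By symmetry P_{LinkUp} = P_{NetOne}; substituting into the reaction function, (2/3)P_{NetOne} = 36.5 and P_{NetOne} = 54.75.
q_{NetOne} = 153 − 3·54.75 + 2·54.75 = 98.25.
Profit = (54.75 − 22)·98.25 = 3217.6875.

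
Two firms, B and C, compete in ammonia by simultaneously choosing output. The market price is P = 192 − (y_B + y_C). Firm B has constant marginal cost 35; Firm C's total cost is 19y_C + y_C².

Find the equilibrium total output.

Firm B's profit: π = y_B(192 − (y_B + y_C)) − 35y_B.
∂π/∂y_B = 157 − 2y_B − y_C = 0, so y_B = 78.5 − 0.5y_C.
For C: ∂π/∂y_C = 173 − 4y_C − y_B = 0 ⇒ y_C = 43.25 − 0.25y_B.
Solving the two reaction functions simultaneously: (1 − (−0.5)(−0.25))y_B = 78.5 − 0.5·43.25, so 0.875y_B = 56.875 and y_B = 65.
Then y_C = 43.25 − 0.25·65 = 27.
Total output: 65 + 27 = 92.

92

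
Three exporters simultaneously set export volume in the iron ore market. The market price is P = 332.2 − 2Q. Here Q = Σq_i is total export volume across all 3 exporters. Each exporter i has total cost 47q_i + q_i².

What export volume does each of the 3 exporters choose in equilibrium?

28.52

A representative exporter's profit is π_i = q_i(332.2 − 2Q) − 47q_i − q_i², with Q = q_i + Σ_{j≠i} q_j.
First-order condition: 285.2 − 6q_i − 2Σ_{j≠i} q_j = 0.
With identical exporters, set every q_j = q: then 285.2 − 6q − 4q = 0, i.e. q = 285.2/10 = 28.52.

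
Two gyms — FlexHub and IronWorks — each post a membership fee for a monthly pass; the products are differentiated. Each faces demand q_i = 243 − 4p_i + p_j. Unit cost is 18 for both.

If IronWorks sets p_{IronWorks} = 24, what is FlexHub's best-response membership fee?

42.375

FlexHub's profit: π = (p_{FlexHub} − 18)(243 − 4p_{FlexHub} + p_{IronWorks}).
∂π/∂p_{FlexHub} = 315 − 8p_{FlexHub} + p_{IronWorks} = 0 ⇒ p_{FlexHub} = 39.375 + 0.125p_{IronWorks}.
At p_{IronWorks} = 24: p_{FlexHub} = 39.375 + 0.125·24 = 42.375.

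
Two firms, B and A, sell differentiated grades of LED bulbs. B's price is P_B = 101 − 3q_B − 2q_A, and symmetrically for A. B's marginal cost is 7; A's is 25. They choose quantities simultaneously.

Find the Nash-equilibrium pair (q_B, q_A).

12.875, 8.375

Firm B's profit: π = q_B(101 − 3q_B − 2q_A) − 7q_B.
∂π/∂q_B = 94 − 6q_B − 2q_A = 0 ⇒ q_B = 47/3 − (1/3)q_A.
Similarly q_A = 38/3 − (1/3)q_B.
Substituting the second reaction function into the first: q_B = 47/3 − (1/3)(38/3 − (1/3)q_B), which gives (8/9)q_B = 103/9 ⇒ q_B = 12.875.
Then q_A = 38/3 − (1/3)·12.875 = 8.375.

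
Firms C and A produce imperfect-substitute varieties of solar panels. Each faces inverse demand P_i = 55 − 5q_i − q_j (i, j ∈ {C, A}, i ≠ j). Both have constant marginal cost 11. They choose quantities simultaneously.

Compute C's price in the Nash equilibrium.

Firm C's profit: π = q_C(55 − 5q_C − q_A) − 11q_C.
∂π/∂q_C = 44 − 10q_C − q_A = 0 ⇒ q_C = 4.4 − 0.1q_A.
By symmetry q_A = q_C; substituting into the reaction function, 1.1q_C = 4.4 and q_C = 4.
P_C = 55 − 5·4 − 4 = 31.

31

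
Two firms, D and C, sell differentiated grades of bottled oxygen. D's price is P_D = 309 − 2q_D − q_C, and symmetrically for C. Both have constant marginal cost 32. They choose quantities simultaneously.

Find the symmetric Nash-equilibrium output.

Firm D's profit: π = q_D(309 − 2q_D − q_C) − 32q_D.
∂π/∂q_D = 277 − 4q_D − q_C = 0 ⇒ q_D = 69.25 − 0.25q_C.
Setting q_D = q_C in the reaction function: q_D = 69.25 − 0.25q_D, so q_D = 69.25 / 1.25 = 55.4.

55.4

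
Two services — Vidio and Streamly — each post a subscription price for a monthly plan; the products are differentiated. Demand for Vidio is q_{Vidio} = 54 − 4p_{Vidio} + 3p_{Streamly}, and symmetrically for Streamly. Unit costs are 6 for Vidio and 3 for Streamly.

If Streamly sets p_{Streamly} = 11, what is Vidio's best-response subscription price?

Vidio's profit: π = (p_{Vidio} − 6)(54 − 4p_{Vidio} + 3p_{Streamly}).
∂π/∂p_{Vidio} = 78 − 8p_{Vidio} + 3p_{Streamly} = 0 ⇒ p_{Vidio} = 9.75 + 0.375p_{Streamly}.
At p_{Streamly} = 11: p_{Vidio} = 9.75 + 0.375·11 = 13.875.

13.875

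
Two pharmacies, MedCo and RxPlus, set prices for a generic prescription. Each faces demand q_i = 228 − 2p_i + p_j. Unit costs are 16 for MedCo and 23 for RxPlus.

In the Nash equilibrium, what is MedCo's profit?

MedCo's profit: π = (p_{MedCo} − 16)(228 − 2p_{MedCo} + p_{RxPlus}).
∂π/∂p_{MedCo} = 260 − 4p_{MedCo} + p_{RxPlus} = 0 ⇒ p_{MedCo} = 65 + 0.25p_{RxPlus}.
Similarly p_{RxPlus} = 68.5 + 0.25p_{MedCo}.
Plugging p_{RxPlus} into MedCo's best response: p_{MedCo} = 65 + 0.25(68.5 + 0.25p_{MedCo}) ⇒ 0.9375p_{MedCo} = 82.125, so p_{MedCo} = 87.6.
Then p_{RxPlus} = 68.5 + 0.25·87.6 = 90.4.
q_{MedCo} = 228 − 2·87.6 + 90.4 = 143.2.
Profit = (87.6 − 16)·143.2 = 10253.12.

10253.12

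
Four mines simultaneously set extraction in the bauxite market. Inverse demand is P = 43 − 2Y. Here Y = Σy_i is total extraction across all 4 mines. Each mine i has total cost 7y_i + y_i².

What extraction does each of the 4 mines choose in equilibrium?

A representative mine's profit is π_i = y_i(43 − 2Y) − 7y_i − y_i², with Y = y_i + Σ_{j≠i} y_j.
First-order condition: 36 − 6y_i − 2Σ_{j≠i} y_j = 0.
In a symmetric equilibrium every mine chooses the same y, so Σ_{j≠i} y_j = 3y. The condition becomes 36 − 12y = 0, giving y = 36/12 = 3.

3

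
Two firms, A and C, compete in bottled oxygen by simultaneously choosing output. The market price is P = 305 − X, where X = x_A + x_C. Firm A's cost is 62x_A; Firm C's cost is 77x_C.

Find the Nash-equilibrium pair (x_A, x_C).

86, 71

Firm A's profit: π = x_A(305 − (x_A + x_C)) − 62x_A.
∂π/∂x_A = 243 − 2x_A − x_C = 0, so x_A = 121.5 − 0.5x_C.
By the same steps for C: x_C = 114 − 0.5x_A.
Plugging x_C into A's best response: x_A = 121.5 − 0.5(114 − 0.5x_A) ⇒ 0.75x_A = 64.5, so x_A = 86.
Then x_C = 114 − 0.5·86 = 71.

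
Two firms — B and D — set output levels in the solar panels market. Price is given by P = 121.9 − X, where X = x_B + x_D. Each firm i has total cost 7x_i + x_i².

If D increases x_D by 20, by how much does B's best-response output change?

Firm B's profit: π = x_B(121.9 − (x_B + x_D)) − 7x_B − x_B².
∂π/∂x_B = 114.9 − 4x_B − x_D = 0, so x_B = 28.725 − 0.25x_D.
The reaction-function slope is −0.25, so a 20-unit rise in x_D moves x_B by −0.25 × 20 = −5. B's best response falls — the actions are strategic substitutes.

-5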